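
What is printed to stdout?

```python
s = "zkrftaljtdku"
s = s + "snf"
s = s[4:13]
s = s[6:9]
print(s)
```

+ 'snf' → 'zkrftaljtdkusnf'
slice [4:13] → 'taljtdkus'
slice [6:9] → 'kus'

kus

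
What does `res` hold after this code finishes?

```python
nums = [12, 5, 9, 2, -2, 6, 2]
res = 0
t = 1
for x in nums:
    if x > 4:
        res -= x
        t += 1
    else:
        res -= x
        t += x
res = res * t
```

x=12: >4, res = 0-12 = -12; t=2
x=5: >4, res = (-12)-5 = -17; t=3
x=9: >4, res = (-17)-9 = -26; t=4
x=2: not >4, res = (-26)-2 = -28; t=6
x=-2: not >4, res = (-28)-(-2) = -26; t=4
x=6: >4, res = (-26)-6 = -32; t=5
x=2: not >4, res = (-32)-2 = -34; t=7
res*t = (-34)*7 = -238

-238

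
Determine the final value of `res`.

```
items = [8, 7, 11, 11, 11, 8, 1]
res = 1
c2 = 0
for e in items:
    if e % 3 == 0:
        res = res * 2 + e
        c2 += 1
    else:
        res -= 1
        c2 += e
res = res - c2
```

-63

e=8: not %3==0, res = 1-1 = 0; c2=8
e=7: not %3==0, res = 0-1 = -1; c2=15
e=11: not %3==0, res = (-1)-1 = -2; c2=26
e=11: not %3==0, res = (-2)-1 = -3; c2=37
e=11: not %3==0, res = (-3)-1 = -4; c2=48
e=8: not %3==0, res = (-4)-1 = -5; c2=56
e=1: not %3==0, res = (-5)-1 = -6; c2=57
res-c2 = (-6)-57 = -63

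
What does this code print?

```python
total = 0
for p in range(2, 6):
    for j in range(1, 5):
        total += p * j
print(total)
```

p=2,j=1: total = 0+2 = 2
p=2,j=2: total = 2+4 = 6
p=2,j=3: total = 6+6 = 12
p=2,j=4: total = 12+8 = 20
p=3,j=1: total = 20+3 = 23
p=3,j=2: total = 23+6 = 29
p=3,j=3: total = 29+9 = 38
p=3,j=4: total = 38+12 = 50
p=4,j=1: total = 50+4 = 54
p=4,j=2: total = 54+8 = 62
p=4,j=3: total = 62+12 = 74
p=4,j=4: total = 74+16 = 90
p=5,j=1: total = 90+5 = 95
p=5,j=2: total = 95+10 = 105
p=5,j=3: total = 105+15 = 120
p=5,j=4: total = 120+20 = 140

140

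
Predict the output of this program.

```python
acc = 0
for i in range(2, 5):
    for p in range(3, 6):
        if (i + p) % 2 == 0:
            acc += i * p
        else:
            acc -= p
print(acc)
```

i=2,p=3: odd sum, acc = 0-3 = -3
i=2,p=4: even sum, acc = (-3)+8 = 5
i=2,p=5: odd sum, acc = 5-5 = 0
i=3,p=3: even sum, acc = 0+9 = 9
i=3,p=4: odd sum, acc = 9-4 = 5
i=3,p=5: even sum, acc = 5+15 = 20
i=4,p=3: odd sum, acc = 20-3 = 17
i=4,p=4: even sum, acc = 17+16 = 33
i=4,p=5: odd sum, acc = 33-5 = 28

28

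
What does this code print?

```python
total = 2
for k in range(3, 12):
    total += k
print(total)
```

65

k=3: total = 2+3 = 5
k=4: total = 5+4 = 9
k=5: total = 9+5 = 14
k=6: total = 14+6 = 20
k=7: total = 20+7 = 27
k=8: total = 27+8 = 35
k=9: total = 35+9 = 44
k=10: total = 44+10 = 54
k=11: total = 54+11 = 65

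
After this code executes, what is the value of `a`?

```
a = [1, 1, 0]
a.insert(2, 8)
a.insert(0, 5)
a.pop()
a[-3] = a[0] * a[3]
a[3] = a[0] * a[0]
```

[5, 40, 1, 25]

insert 8 at 2 → [1, 1, 8, 0]
insert 5 at 0 → [5, 1, 1, 8, 0]
pop() removes 0 → [5, 1, 1, 8]
a[-3] = a[0]*a[3] = 5*8 = 40 → [5, 40, 1, 8]
a[3] = a[0]*a[0] = 5*5 = 25 → [5, 40, 1, 25]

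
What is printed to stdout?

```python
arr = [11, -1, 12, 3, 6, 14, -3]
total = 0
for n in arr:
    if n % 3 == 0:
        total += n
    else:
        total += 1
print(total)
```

21

n=11: not %3==0, total = 0+1 = 1
n=-1: not %3==0, total = 1+1 = 2
n=12: %3==0, total = 2+12 = 14
n=3: %3==0, total = 14+3 = 17
n=6: %3==0, total = 17+6 = 23
n=14: not %3==0, total = 23+1 = 24
n=-3: %3==0, total = 24+(-3) = 21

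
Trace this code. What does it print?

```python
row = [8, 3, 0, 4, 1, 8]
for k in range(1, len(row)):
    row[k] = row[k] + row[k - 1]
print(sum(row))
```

85

k=1: row[1] = 3+8 = 11 → [8, 11, 0, 4, 1, 8]
k=2: row[2] = 0+11 = 11 → [8, 11, 11, 4, 1, 8]
k=3: row[3] = 4+11 = 15 → [8, 11, 11, 15, 1, 8]
k=4: row[4] = 1+15 = 16 → [8, 11, 11, 15, 16, 8]
k=5: row[5] = 8+16 = 24 → [8, 11, 11, 15, 16, 24]
sum = 85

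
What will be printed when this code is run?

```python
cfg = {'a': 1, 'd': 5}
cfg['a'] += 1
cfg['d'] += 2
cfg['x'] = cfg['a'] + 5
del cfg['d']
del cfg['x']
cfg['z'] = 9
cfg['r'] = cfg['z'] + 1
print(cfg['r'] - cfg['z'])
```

1

cfg['a'] = 1+1 = 2 → {'a': 2, 'd': 5}
cfg['d'] = 5+2 = 7 → {'a': 2, 'd': 7}
cfg['x'] = cfg['a']+5 = 7 → {'a': 2, 'd': 7, 'x': 7}
del 'd' → {'a': 2, 'x': 7}
del 'x' → {'a': 2}
cfg['z'] = 9 → {'a': 2, 'z': 9}
cfg['r'] = cfg['z']+1 = 10 → {'a': 2, 'z': 9, 'r': 10}
cfg['r']-cfg['z'] = 10-9 = 1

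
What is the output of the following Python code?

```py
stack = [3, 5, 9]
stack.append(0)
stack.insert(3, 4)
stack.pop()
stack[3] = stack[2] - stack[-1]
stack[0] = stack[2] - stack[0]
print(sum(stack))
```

append 0 → [3, 5, 9, 0]
insert 4 at 3 → [3, 5, 9, 4, 0]
pop() removes 0 → [3, 5, 9, 4]
stack[3] = stack[2]-stack[-1] = 9-4 = 5 → [3, 5, 9, 5]
stack[0] = stack[2]-stack[0] = 9-3 = 6 → [6, 5, 9, 5]
sum = 25

25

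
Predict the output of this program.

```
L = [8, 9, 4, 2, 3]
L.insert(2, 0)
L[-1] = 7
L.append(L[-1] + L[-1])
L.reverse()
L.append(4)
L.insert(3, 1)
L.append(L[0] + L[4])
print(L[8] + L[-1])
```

insert 0 at 2 → [8, 9, 0, 4, 2, 3]
L[-1] = 7 → [8, 9, 0, 4, 2, 7]
append L[-1]+L[-1] = 7+7 = 14 → [8, 9, 0, 4, 2, 7, 14]
reverse → [14, 7, 2, 4, 0, 9, 8]
append 4 → [14, 7, 2, 4, 0, 9, 8, 4]
insert 1 at 3 → [14, 7, 2, 1, 4, 0, 9, 8, 4]
append L[0]+L[4] = 14+4 = 18 → [14, 7, 2, 1, 4, 0, 9, 8, 4, 18]
L[8]+L[-1] = 4+18 = 22

22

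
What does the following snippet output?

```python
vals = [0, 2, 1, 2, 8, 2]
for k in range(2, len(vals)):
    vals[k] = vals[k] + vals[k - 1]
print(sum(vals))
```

38

k=2: vals[2] = 1+2 = 3 → [0, 2, 3, 2, 8, 2]
k=3: vals[3] = 2+3 = 5 → [0, 2, 3, 5, 8, 2]
k=4: vals[4] = 8+5 = 13 → [0, 2, 3, 5, 13, 2]
k=5: vals[5] = 2+13 = 15 → [0, 2, 3, 5, 13, 15]
sum = 38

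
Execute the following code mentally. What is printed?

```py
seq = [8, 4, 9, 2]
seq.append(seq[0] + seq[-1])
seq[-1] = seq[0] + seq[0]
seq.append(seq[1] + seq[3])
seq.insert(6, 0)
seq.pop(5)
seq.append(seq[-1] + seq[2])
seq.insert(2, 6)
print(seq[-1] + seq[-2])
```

9

append seq[0]+seq[-1] = 8+2 = 10 → [8, 4, 9, 2, 10]
seq[-1] = seq[0]+seq[0] = 8+8 = 16 → [8, 4, 9, 2, 16]
append seq[1]+seq[3] = 4+2 = 6 → [8, 4, 9, 2, 16, 6]
insert 0 at 6 → [8, 4, 9, 2, 16, 6, 0]
pop(5) removes 6 → [8, 4, 9, 2, 16, 0]
append seq[-1]+seq[2] = 0+9 = 9 → [8, 4, 9, 2, 16, 0, 9]
insert 6 at 2 → [8, 4, 6, 9, 2, 16, 0, 9]
seq[-1]+seq[-2] = 9+0 = 9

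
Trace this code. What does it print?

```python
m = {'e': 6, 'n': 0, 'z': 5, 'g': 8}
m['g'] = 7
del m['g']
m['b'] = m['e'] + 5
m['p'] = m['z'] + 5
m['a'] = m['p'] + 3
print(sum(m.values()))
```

45

m['g'] = 7 → {'e': 6, 'n': 0, 'z': 5, 'g': 7}
del 'g' → {'e': 6, 'n': 0, 'z': 5}
m['b'] = m['e']+5 = 11 → {'e': 6, 'n': 0, 'z': 5, 'b': 11}
m['p'] = m['z']+5 = 10 → {'e': 6, 'n': 0, 'z': 5, 'b': 11, 'p': 10}
m['a'] = m['p']+3 = 13 → {'e': 6, 'n': 0, 'z': 5, 'b': 11, 'p': 10, 'a': 13}
sum of values = 45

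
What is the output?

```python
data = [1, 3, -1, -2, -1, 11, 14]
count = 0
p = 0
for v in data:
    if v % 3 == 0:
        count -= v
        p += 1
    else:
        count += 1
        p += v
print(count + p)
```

26

v=1: not %3==0, count = 0+1 = 1; p=1
v=3: %3==0, count = 1-3 = -2; p=2
v=-1: not %3==0, count = (-2)+1 = -1; p=1
v=-2: not %3==0, count = (-1)+1 = 0; p=-1
v=-1: not %3==0, count = 0+1 = 1; p=-2
v=11: not %3==0, count = 1+1 = 2; p=9
v=14: not %3==0, count = 2+1 = 3; p=23
count+p = 3+23 = 26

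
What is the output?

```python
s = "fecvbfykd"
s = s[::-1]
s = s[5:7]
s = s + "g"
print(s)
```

vcg

reverse → 'dkyfbvcef'
slice [5:7] → 'vc'
+ 'g' → 'vcg'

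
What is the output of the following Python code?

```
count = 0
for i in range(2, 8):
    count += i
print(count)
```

i=2: count = 0+2 = 2
i=3: count = 2+3 = 5
i=4: count = 5+4 = 9
i=5: count = 9+5 = 14
i=6: count = 14+6 = 20
i=7: count = 20+7 = 27

27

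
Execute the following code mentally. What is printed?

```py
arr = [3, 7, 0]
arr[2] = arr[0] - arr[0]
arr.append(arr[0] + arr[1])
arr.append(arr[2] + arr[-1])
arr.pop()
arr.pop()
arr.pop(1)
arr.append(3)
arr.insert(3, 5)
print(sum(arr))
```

11

arr[2] = arr[0]-arr[0] = 3-3 = 0 → [3, 7, 0]
append arr[0]+arr[1] = 3+7 = 10 → [3, 7, 0, 10]
append arr[2]+arr[-1] = 0+10 = 10 → [3, 7, 0, 10, 10]
pop() removes 10 → [3, 7, 0, 10]
pop() removes 10 → [3, 7, 0]
pop(1) removes 7 → [3, 0]
append 3 → [3, 0, 3]
insert 5 at 3 → [3, 0, 3, 5]
sum = 11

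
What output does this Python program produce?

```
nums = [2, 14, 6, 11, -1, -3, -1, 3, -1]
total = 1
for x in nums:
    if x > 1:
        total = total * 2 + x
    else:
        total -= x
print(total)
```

236

x=2: >1, total = 1*2+2 = 4
x=14: >1, total = 4*2+14 = 22
x=6: >1, total = 22*2+6 = 50
x=11: >1, total = 50*2+11 = 111
x=-1: not >1, total = 111-(-1) = 112
x=-3: not >1, total = 112-(-3) = 115
x=-1: not >1, total = 115-(-1) = 116
x=3: >1, total = 116*2+3 = 235
x=-1: not >1, total = 235-(-1) = 236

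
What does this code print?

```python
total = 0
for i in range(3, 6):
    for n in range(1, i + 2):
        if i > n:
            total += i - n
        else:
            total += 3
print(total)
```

37

i=3,n=1: 3>1, total = 0+2 = 2
i=3,n=2: 3>2, total = 2+1 = 3
i=3,n=3: not 3>3, total = 3+3 = 6
i=3,n=4: not 3>4, total = 6+3 = 9
i=4,n=1: 4>1, total = 9+3 = 12
i=4,n=2: 4>2, total = 12+2 = 14
i=4,n=3: 4>3, total = 14+1 = 15
i=4,n=4: not 4>4, total = 15+3 = 18
i=4,n=5: not 4>5, total = 18+3 = 21
i=5,n=1: 5>1, total = 21+4 = 25
i=5,n=2: 5>2, total = 25+3 = 28
i=5,n=3: 5>3, total = 28+2 = 30
i=5,n=4: 5>4, total = 30+1 = 31
i=5,n=5: not 5>5, total = 31+3 = 34
i=5,n=6: not 5>6, total = 34+3 = 37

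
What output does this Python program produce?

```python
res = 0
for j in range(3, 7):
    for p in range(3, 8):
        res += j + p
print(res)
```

190

j=3,p=3: res = 0+6 = 6
j=3,p=4: res = 6+7 = 13
j=3,p=5: res = 13+8 = 21
j=3,p=6: res = 21+9 = 30
j=3,p=7: res = 30+10 = 40
j=4,p=3: res = 40+7 = 47
j=4,p=4: res = 47+8 = 55
j=4,p=5: res = 55+9 = 64
j=4,p=6: res = 64+10 = 74
j=4,p=7: res = 74+11 = 85
j=5,p=3: res = 85+8 = 93
j=5,p=4: res = 93+9 = 102
j=5,p=5: res = 102+10 = 112
j=5,p=6: res = 112+11 = 123
j=5,p=7: res = 123+12 = 135
j=6,p=3: res = 135+9 = 144
j=6,p=4: res = 144+10 = 154
j=6,p=5: res = 154+11 = 165
j=6,p=6: res = 165+12 = 177
j=6,p=7: res = 177+13 = 190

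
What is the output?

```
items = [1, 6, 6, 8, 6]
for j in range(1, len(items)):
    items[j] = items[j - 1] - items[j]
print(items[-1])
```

-25

j=1: items[1] = 1-6 = -5 → [1, -5, 6, 8, 6]
j=2: items[2] = (-5)-6 = -11 → [1, -5, -11, 8, 6]
j=3: items[3] = (-11)-8 = -19 → [1, -5, -11, -19, 6]
j=4: items[4] = (-19)-6 = -25 → [1, -5, -11, -19, -25]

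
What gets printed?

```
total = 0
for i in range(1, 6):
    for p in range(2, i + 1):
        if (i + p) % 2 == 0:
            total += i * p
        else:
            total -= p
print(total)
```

i=2,p=2: even sum, total = 0+4 = 4
i=3,p=2: odd sum, total = 4-2 = 2
i=3,p=3: even sum, total = 2+9 = 11
i=4,p=2: even sum, total = 11+8 = 19
i=4,p=3: odd sum, total = 19-3 = 16
i=4,p=4: even sum, total = 16+16 = 32
i=5,p=2: odd sum, total = 32-2 = 30
i=5,p=3: even sum, total = 30+15 = 45
i=5,p=4: odd sum, total = 45-4 = 41
i=5,p=5: even sum, total = 41+25 = 66

66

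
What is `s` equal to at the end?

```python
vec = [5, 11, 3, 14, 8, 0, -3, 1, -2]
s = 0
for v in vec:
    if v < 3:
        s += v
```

-4

v=5: not <3
v=11: not <3
v=3: not <3
v=14: not <3
v=8: not <3
v=0: <3, s = 0+0 = 0
v=-3: <3, s = 0+(-3) = -3
v=1: <3, s = (-3)+1 = -2
v=-2: <3, s = (-2)+(-2) = -4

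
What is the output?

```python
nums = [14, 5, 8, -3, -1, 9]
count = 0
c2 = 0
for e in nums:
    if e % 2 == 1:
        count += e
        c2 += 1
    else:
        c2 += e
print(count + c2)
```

36

e=14: not odd; c2=14
e=5: odd, count = 0+5 = 5; c2=15
e=8: not odd; c2=23
e=-3: odd, count = 5+(-3) = 2; c2=24
e=-1: odd, count = 2+(-1) = 1; c2=25
e=9: odd, count = 1+9 = 10; c2=26
count+c2 = 10+26 = 36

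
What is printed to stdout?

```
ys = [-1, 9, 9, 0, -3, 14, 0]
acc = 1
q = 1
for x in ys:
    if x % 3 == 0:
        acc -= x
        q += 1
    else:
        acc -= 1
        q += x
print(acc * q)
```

x=-1: not %3==0, acc = 1-1 = 0; q=0
x=9: %3==0, acc = 0-9 = -9; q=1
x=9: %3==0, acc = (-9)-9 = -18; q=2
x=0: %3==0, acc = (-18)-0 = -18; q=3
x=-3: %3==0, acc = (-18)-(-3) = -15; q=4
x=14: not %3==0, acc = (-15)-1 = -16; q=18
x=0: %3==0, acc = (-16)-0 = -16; q=19
acc*q = (-16)*19 = -304

-304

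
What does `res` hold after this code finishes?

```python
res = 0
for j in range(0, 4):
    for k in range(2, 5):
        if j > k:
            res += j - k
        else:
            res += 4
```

45

j=0,k=2: not 0>2, res = 0+4 = 4
j=0,k=3: not 0>3, res = 4+4 = 8
j=0,k=4: not 0>4, res = 8+4 = 12
j=1,k=2: not 1>2, res = 12+4 = 16
j=1,k=3: not 1>3, res = 16+4 = 20
j=1,k=4: not 1>4, res = 20+4 = 24
j=2,k=2: not 2>2, res = 24+4 = 28
j=2,k=3: not 2>3, res = 28+4 = 32
j=2,k=4: not 2>4, res = 32+4 = 36
j=3,k=2: 3>2, res = 36+1 = 37
j=3,k=3: not 3>3, res = 37+4 = 41
j=3,k=4: not 3>4, res = 41+4 = 45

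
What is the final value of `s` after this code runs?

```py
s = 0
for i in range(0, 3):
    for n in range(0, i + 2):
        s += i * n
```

i=0,n=0: s = 0+0 = 0
i=0,n=1: s = 0+0 = 0
i=1,n=0: s = 0+0 = 0
i=1,n=1: s = 0+1 = 1
i=1,n=2: s = 1+2 = 3
i=2,n=0: s = 3+0 = 3
i=2,n=1: s = 3+2 = 5
i=2,n=2: s = 5+4 = 9
i=2,n=3: s = 9+6 = 15

15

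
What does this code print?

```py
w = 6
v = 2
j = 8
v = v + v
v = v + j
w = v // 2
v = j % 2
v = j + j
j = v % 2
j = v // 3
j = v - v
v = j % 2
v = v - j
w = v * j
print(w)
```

0

v = 2+2 = 4
v = 4+8 = 12
w = 12//2 = 6
v = 8%2 = 0
v = 8+8 = 16
j = 16%2 = 0
j = 16//3 = 5
j = 16-16 = 0
v = 0%2 = 0
v = 0-0 = 0
w = 0*0 = 0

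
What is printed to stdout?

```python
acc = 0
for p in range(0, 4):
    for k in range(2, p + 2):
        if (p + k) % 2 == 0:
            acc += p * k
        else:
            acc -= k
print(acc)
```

p=1,k=2: odd sum, acc = 0-2 = -2
p=2,k=2: even sum, acc = (-2)+4 = 2
p=2,k=3: odd sum, acc = 2-3 = -1
p=3,k=2: odd sum, acc = (-1)-2 = -3
p=3,k=3: even sum, acc = (-3)+9 = 6
p=3,k=4: odd sum, acc = 6-4 = 2

2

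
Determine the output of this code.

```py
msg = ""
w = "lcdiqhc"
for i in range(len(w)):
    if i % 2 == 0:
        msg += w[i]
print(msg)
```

i=0: add 'l' → 'l'
i=1: skip
i=2: add 'd' → 'ld'
i=3: skip
i=4: add 'q' → 'ldq'
i=5: skip
i=6: add 'c' → 'ldqc'

ldqc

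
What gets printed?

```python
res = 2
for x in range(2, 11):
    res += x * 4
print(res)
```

x=2: res = 2+2*4 = 10
x=3: res = 10+3*4 = 22
x=4: res = 22+4*4 = 38
x=5: res = 38+5*4 = 58
x=6: res = 58+6*4 = 82
x=7: res = 82+7*4 = 110
x=8: res = 110+8*4 = 142
x=9: res = 142+9*4 = 178
x=10: res = 178+10*4 = 218

218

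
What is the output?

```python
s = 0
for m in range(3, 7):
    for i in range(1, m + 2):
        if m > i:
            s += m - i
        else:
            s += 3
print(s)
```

58

m=3,i=1: 3>1, s = 0+2 = 2
m=3,i=2: 3>2, s = 2+1 = 3
m=3,i=3: not 3>3, s = 3+3 = 6
m=3,i=4: not 3>4, s = 6+3 = 9
m=4,i=1: 4>1, s = 9+3 = 12
m=4,i=2: 4>2, s = 12+2 = 14
m=4,i=3: 4>3, s = 14+1 = 15
m=4,i=4: not 4>4, s = 15+3 = 18
m=4,i=5: not 4>5, s = 18+3 = 21
m=5,i=1: 5>1, s = 21+4 = 25
m=5,i=2: 5>2, s = 25+3 = 28
m=5,i=3: 5>3, s = 28+2 = 30
m=5,i=4: 5>4, s = 30+1 = 31
m=5,i=5: not 5>5, s = 31+3 = 34
m=5,i=6: not 5>6, s = 34+3 = 37
m=6,i=1: 6>1, s = 37+5 = 42
m=6,i=2: 6>2, s = 42+4 = 46
m=6,i=3: 6>3, s = 46+3 = 49
m=6,i=4: 6>4, s = 49+2 = 51
m=6,i=5: 6>5, s = 51+1 = 52
m=6,i=6: not 6>6, s = 52+3 = 55
m=6,i=7: not 6>7, s = 55+3 = 58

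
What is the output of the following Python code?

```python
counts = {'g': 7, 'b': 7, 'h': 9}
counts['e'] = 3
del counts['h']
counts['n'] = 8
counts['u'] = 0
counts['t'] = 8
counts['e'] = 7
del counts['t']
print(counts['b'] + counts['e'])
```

counts['e'] = 3 → {'g': 7, 'b': 7, 'h': 9, 'e': 3}
del 'h' → {'g': 7, 'b': 7, 'e': 3}
counts['n'] = 8 → {'g': 7, 'b': 7, 'e': 3, 'n': 8}
counts['u'] = 0 → {'g': 7, 'b': 7, 'e': 3, 'n': 8, 'u': 0}
counts['t'] = 8 → {'g': 7, 'b': 7, 'e': 3, 'n': 8, 'u': 0, 't': 8}
counts['e'] = 7 → {'g': 7, 'b': 7, 'e': 7, 'n': 8, 'u': 0, 't': 8}
del 't' → {'g': 7, 'b': 7, 'e': 7, 'n': 8, 'u': 0}
counts['b']+counts['e'] = 7+7 = 14

14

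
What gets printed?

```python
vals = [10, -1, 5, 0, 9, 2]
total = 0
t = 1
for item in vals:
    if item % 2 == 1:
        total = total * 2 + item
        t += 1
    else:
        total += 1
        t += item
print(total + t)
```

42

item=10: not odd, total = 0+1 = 1; t=11
item=-1: odd, total = 1*2+(-1) = 1; t=12
item=5: odd, total = 1*2+5 = 7; t=13
item=0: not odd, total = 7+1 = 8; t=13
item=9: odd, total = 8*2+9 = 25; t=14
item=2: not odd, total = 25+1 = 26; t=16
total+t = 26+16 = 42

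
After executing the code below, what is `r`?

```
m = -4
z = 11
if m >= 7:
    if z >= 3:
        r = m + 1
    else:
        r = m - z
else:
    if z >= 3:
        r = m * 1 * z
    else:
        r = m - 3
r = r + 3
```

-41

m=-4, z=11
m >= 7 is False; z >= 3 is True
→ r = m * 1 * z = -44
r = (-44)+3 = -41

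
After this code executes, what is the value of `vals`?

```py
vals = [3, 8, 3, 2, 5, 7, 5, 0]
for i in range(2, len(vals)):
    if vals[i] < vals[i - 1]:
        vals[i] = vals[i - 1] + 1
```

[3, 8, 9, 10, 11, 12, 13, 14]

i=2: 3<8, vals[2] = 8+1 = 9 → [3, 8, 9, 2, 5, 7, 5, 0]
i=3: 2<9, vals[3] = 9+1 = 10 → [3, 8, 9, 10, 5, 7, 5, 0]
i=4: 5<10, vals[4] = 10+1 = 11 → [3, 8, 9, 10, 11, 7, 5, 0]
i=5: 7<11, vals[5] = 11+1 = 12 → [3, 8, 9, 10, 11, 12, 5, 0]
i=6: 5<12, vals[6] = 12+1 = 13 → [3, 8, 9, 10, 11, 12, 13, 0]
i=7: 0<13, vals[7] = 13+1 = 14 → [3, 8, 9, 10, 11, 12, 13, 14]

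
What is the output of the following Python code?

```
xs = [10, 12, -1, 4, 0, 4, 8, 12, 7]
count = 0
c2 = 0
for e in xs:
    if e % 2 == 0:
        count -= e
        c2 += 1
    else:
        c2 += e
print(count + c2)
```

e=10: even, count = 0-10 = -10; c2=1
e=12: even, count = (-10)-12 = -22; c2=2
e=-1: not even; c2=1
e=4: even, count = (-22)-4 = -26; c2=2
e=0: even, count = (-26)-0 = -26; c2=3
e=4: even, count = (-26)-4 = -30; c2=4
e=8: even, count = (-30)-8 = -38; c2=5
e=12: even, count = (-38)-12 = -50; c2=6
e=7: not even; c2=13
count+c2 = (-50)+13 = -37

-37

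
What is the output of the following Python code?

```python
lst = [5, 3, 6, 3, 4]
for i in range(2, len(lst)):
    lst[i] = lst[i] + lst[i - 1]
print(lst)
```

[5, 3, 9, 12, 16]

i=2: lst[2] = 6+3 = 9 → [5, 3, 9, 3, 4]
i=3: lst[3] = 3+9 = 12 → [5, 3, 9, 12, 4]
i=4: lst[4] = 4+12 = 16 → [5, 3, 9, 12, 16]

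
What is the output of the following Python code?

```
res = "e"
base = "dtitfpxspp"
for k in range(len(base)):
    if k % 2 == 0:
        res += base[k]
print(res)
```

k=0: add 'd' → 'ed'
k=1: skip
k=2: add 'i' → 'edi'
k=3: skip
k=4: add 'f' → 'edif'
k=5: skip
k=6: add 'x' → 'edifx'
k=7: skip
k=8: add 'p' → 'edifxp'
k=9: skip

edifxp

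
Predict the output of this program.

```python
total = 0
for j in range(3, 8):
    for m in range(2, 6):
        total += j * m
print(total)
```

j=3,m=2: total = 0+6 = 6
j=3,m=3: total = 6+9 = 15
j=3,m=4: total = 15+12 = 27
j=3,m=5: total = 27+15 = 42
j=4,m=2: total = 42+8 = 50
j=4,m=3: total = 50+12 = 62
j=4,m=4: total = 62+16 = 78
j=4,m=5: total = 78+20 = 98
j=5,m=2: total = 98+10 = 108
j=5,m=3: total = 108+15 = 123
j=5,m=4: total = 123+20 = 143
j=5,m=5: total = 143+25 = 168
j=6,m=2: total = 168+12 = 180
j=6,m=3: total = 180+18 = 198
j=6,m=4: total = 198+24 = 222
j=6,m=5: total = 222+30 = 252
j=7,m=2: total = 252+14 = 266
j=7,m=3: total = 266+21 = 287
j=7,m=4: total = 287+28 = 315
j=7,m=5: total = 315+35 = 350

350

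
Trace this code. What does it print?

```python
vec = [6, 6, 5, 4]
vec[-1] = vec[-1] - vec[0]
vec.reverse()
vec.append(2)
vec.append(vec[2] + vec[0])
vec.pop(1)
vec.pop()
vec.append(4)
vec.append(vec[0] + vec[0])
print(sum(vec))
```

12

vec[-1] = vec[-1]-vec[0] = 4-6 = -2 → [6, 6, 5, -2]
reverse → [-2, 5, 6, 6]
append 2 → [-2, 5, 6, 6, 2]
append vec[2]+vec[0] = 6+(-2) = 4 → [-2, 5, 6, 6, 2, 4]
pop(1) removes 5 → [-2, 6, 6, 2, 4]
pop() removes 4 → [-2, 6, 6, 2]
append 4 → [-2, 6, 6, 2, 4]
append vec[0]+vec[0] = (-2)+(-2) = -4 → [-2, 6, 6, 2, 4, -4]
sum = 12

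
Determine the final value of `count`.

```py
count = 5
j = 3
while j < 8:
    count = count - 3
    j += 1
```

j=3: count = 5-3 = 2
j=4: count = 2-3 = -1
j=5: count = (-1)-3 = -4
j=6: count = (-4)-3 = -7
j=7: count = (-7)-3 = -10

-10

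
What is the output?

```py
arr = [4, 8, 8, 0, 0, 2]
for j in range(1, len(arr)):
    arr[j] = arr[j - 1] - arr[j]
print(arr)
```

[4, -4, -12, -12, -12, -14]

j=1: arr[1] = 4-8 = -4 → [4, -4, 8, 0, 0, 2]
j=2: arr[2] = (-4)-8 = -12 → [4, -4, -12, 0, 0, 2]
j=3: arr[3] = (-12)-0 = -12 → [4, -4, -12, -12, 0, 2]
j=4: arr[4] = (-12)-0 = -12 → [4, -4, -12, -12, -12, 2]
j=5: arr[5] = (-12)-2 = -14 → [4, -4, -12, -12, -12, -14]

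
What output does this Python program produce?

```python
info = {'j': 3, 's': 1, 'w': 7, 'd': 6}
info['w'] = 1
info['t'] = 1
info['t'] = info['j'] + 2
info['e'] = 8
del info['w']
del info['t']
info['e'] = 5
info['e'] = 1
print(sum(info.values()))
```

11

info['w'] = 1 → {'j': 3, 's': 1, 'w': 1, 'd': 6}
info['t'] = 1 → {'j': 3, 's': 1, 'w': 1, 'd': 6, 't': 1}
info['t'] = info['j']+2 = 5 → {'j': 3, 's': 1, 'w': 1, 'd': 6, 't': 5}
info['e'] = 8 → {'j': 3, 's': 1, 'w': 1, 'd': 6, 't': 5, 'e': 8}
del 'w' → {'j': 3, 's': 1, 'd': 6, 't': 5, 'e': 8}
del 't' → {'j': 3, 's': 1, 'd': 6, 'e': 8}
info['e'] = 5 → {'j': 3, 's': 1, 'd': 6, 'e': 5}
info['e'] = 1 → {'j': 3, 's': 1, 'd': 6, 'e': 1}
sum of values = 11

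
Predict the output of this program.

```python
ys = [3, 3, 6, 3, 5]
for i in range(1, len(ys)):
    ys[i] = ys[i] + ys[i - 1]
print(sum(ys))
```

56

i=1: ys[1] = 3+3 = 6 → [3, 6, 6, 3, 5]
i=2: ys[2] = 6+6 = 12 → [3, 6, 12, 3, 5]
i=3: ys[3] = 3+12 = 15 → [3, 6, 12, 15, 5]
i=4: ys[4] = 5+15 = 20 → [3, 6, 12, 15, 20]
sum = 56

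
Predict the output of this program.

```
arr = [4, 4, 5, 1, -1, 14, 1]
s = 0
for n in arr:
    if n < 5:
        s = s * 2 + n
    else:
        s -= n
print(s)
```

31

n=4: <5, s = 0*2+4 = 4
n=4: <5, s = 4*2+4 = 12
n=5: not <5, s = 12-5 = 7
n=1: <5, s = 7*2+1 = 15
n=-1: <5, s = 15*2+(-1) = 29
n=14: not <5, s = 29-14 = 15
n=1: <5, s = 15*2+1 = 31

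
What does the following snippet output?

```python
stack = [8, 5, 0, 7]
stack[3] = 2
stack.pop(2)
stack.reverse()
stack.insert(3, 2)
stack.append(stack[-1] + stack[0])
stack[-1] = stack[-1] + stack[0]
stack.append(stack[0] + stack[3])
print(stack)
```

stack[3] = 2 → [8, 5, 0, 2]
pop(2) removes 0 → [8, 5, 2]
reverse → [2, 5, 8]
insert 2 at 3 → [2, 5, 8, 2]
append stack[-1]+stack[0] = 2+2 = 4 → [2, 5, 8, 2, 4]
stack[-1] = stack[-1]+stack[0] = 4+2 = 6 → [2, 5, 8, 2, 6]
append stack[0]+stack[3] = 2+2 = 4 → [2, 5, 8, 2, 6, 4]

[2, 5, 8, 2, 6, 4]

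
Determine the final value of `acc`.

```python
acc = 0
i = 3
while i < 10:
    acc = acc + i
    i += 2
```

24

i=3: acc = 0+3 = 3
i=5: acc = 3+5 = 8
i=7: acc = 8+7 = 15
i=9: acc = 15+9 = 24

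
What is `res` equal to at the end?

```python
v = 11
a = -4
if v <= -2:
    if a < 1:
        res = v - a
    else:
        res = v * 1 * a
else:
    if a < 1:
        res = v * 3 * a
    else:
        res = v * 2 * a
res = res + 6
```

-126

v=11, a=-4
v <= -2 is False; a < 1 is True
→ res = v * 3 * a = -132
res = (-132)+6 = -126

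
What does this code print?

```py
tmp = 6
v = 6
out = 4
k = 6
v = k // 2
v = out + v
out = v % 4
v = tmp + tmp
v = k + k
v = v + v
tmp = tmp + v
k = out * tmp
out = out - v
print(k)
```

90

v = 6//2 = 3
v = 4+3 = 7
out = 7%4 = 3
v = 6+6 = 12
v = 6+6 = 12
v = 12+12 = 24
tmp = 6+24 = 30
k = 3*30 = 90
out = 3-24 = -21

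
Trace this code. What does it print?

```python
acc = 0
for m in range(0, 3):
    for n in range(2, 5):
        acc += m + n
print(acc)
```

m=0,n=2: acc = 0+2 = 2
m=0,n=3: acc = 2+3 = 5
m=0,n=4: acc = 5+4 = 9
m=1,n=2: acc = 9+3 = 12
m=1,n=3: acc = 12+4 = 16
m=1,n=4: acc = 16+5 = 21
m=2,n=2: acc = 21+4 = 25
m=2,n=3: acc = 25+5 = 30
m=2,n=4: acc = 30+6 = 36

36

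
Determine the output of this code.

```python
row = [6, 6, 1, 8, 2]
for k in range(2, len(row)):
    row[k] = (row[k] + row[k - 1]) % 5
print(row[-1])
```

k=2: row[2] = (1+6)%5 = 2 → [6, 6, 2, 8, 2]
k=3: row[3] = (8+2)%5 = 0 → [6, 6, 2, 0, 2]
k=4: row[4] = (2+0)%5 = 2 → [6, 6, 2, 0, 2]

2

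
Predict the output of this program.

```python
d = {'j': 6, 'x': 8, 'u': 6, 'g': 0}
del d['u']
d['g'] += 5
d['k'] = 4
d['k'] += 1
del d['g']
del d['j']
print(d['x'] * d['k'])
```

del 'u' → {'j': 6, 'x': 8, 'g': 0}
d['g'] = 0+5 = 5 → {'j': 6, 'x': 8, 'g': 5}
d['k'] = 4 → {'j': 6, 'x': 8, 'g': 5, 'k': 4}
d['k'] = 4+1 = 5 → {'j': 6, 'x': 8, 'g': 5, 'k': 5}
del 'g' → {'j': 6, 'x': 8, 'k': 5}
del 'j' → {'x': 8, 'k': 5}
d['x']*d['k'] = 8*5 = 40

40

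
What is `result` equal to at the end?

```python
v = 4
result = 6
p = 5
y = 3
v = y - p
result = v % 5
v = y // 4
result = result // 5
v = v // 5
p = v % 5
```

v = 3-5 = -2
result = (-2)%5 = 3
v = 3//4 = 0
result = 3//5 = 0
v = 0//5 = 0
p = 0%5 = 0

0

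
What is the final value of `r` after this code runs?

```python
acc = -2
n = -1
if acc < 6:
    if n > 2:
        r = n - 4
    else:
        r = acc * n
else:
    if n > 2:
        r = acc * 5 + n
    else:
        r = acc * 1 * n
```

2

acc=-2, n=-1
acc < 6 is True; n > 2 is False
→ r = acc * n = 2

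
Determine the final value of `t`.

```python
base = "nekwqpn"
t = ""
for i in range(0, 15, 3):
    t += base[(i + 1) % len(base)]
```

i=0: add base[1]='e' → 'e'
i=3: add base[4]='q' → 'eq'
i=6: add base[0]='n' → 'eqn'
i=9: add base[3]='w' → 'eqnw'
i=12: add base[6]='n' → 'eqnwn'

'eqnwn'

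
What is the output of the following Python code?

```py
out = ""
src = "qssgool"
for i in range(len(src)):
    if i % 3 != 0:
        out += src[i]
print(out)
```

ssoo

i=0: skip
i=1: add 's' → 's'
i=2: add 's' → 'ss'
i=3: skip
i=4: add 'o' → 'sso'
i=5: add 'o' → 'ssoo'
i=6: skip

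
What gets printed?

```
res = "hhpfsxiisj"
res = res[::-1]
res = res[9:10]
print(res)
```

h

reverse → 'jsiixsfphh'
slice [9:10] → 'h'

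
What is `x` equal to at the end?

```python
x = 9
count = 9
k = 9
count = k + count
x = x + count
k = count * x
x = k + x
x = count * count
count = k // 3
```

count = 9+9 = 18
x = 9+18 = 27
k = 18*27 = 486
x = 486+27 = 513
x = 18*18 = 324
count = 486//3 = 162

324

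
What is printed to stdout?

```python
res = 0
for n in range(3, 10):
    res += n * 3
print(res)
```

126

n=3: res = 0+3*3 = 9
n=4: res = 9+4*3 = 21
n=5: res = 21+5*3 = 36
n=6: res = 36+6*3 = 54
n=7: res = 54+7*3 = 75
n=8: res = 75+8*3 = 99
n=9: res = 99+9*3 = 126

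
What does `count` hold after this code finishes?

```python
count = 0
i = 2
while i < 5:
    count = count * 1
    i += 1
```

0

i=2: count = 0*1 = 0
i=3: count = 0*1 = 0
i=4: count = 0*1 = 0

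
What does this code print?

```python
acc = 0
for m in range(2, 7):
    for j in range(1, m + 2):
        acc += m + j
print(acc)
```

190

m=2,j=1: acc = 0+3 = 3
m=2,j=2: acc = 3+4 = 7
m=2,j=3: acc = 7+5 = 12
m=3,j=1: acc = 12+4 = 16
m=3,j=2: acc = 16+5 = 21
m=3,j=3: acc = 21+6 = 27
m=3,j=4: acc = 27+7 = 34
m=4,j=1: acc = 34+5 = 39
m=4,j=2: acc = 39+6 = 45
m=4,j=3: acc = 45+7 = 52
m=4,j=4: acc = 52+8 = 60
m=4,j=5: acc = 60+9 = 69
m=5,j=1: acc = 69+6 = 75
m=5,j=2: acc = 75+7 = 82
m=5,j=3: acc = 82+8 = 90
m=5,j=4: acc = 90+9 = 99
m=5,j=5: acc = 99+10 = 109
m=5,j=6: acc = 109+11 = 120
m=6,j=1: acc = 120+7 = 127
m=6,j=2: acc = 127+8 = 135
m=6,j=3: acc = 135+9 = 144
m=6,j=4: acc = 144+10 = 154
m=6,j=5: acc = 154+11 = 165
m=6,j=6: acc = 165+12 = 177
m=6,j=7: acc = 177+13 = 190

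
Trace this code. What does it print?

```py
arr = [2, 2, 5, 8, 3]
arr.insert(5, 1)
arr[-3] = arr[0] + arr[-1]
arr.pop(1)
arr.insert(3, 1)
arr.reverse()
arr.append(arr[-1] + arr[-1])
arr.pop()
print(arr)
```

[1, 3, 1, 3, 5, 2]

insert 1 at 5 → [2, 2, 5, 8, 3, 1]
arr[-3] = arr[0]+arr[-1] = 2+1 = 3 → [2, 2, 5, 3, 3, 1]
pop(1) removes 2 → [2, 5, 3, 3, 1]
insert 1 at 3 → [2, 5, 3, 1, 3, 1]
reverse → [1, 3, 1, 3, 5, 2]
append arr[-1]+arr[-1] = 2+2 = 4 → [1, 3, 1, 3, 5, 2, 4]
pop() removes 4 → [1, 3, 1, 3, 5, 2]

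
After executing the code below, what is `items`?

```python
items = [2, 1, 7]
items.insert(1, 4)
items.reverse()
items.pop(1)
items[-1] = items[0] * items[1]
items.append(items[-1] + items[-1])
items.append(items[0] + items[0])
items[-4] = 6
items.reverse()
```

insert 4 at 1 → [2, 4, 1, 7]
reverse → [7, 1, 4, 2]
pop(1) removes 1 → [7, 4, 2]
items[-1] = items[0]*items[1] = 7*4 = 28 → [7, 4, 28]
append items[-1]+items[-1] = 28+28 = 56 → [7, 4, 28, 56]
append items[0]+items[0] = 7+7 = 14 → [7, 4, 28, 56, 14]
items[-4] = 6 → [7, 6, 28, 56, 14]
reverse → [14, 56, 28, 6, 7]

[14, 56, 28, 6, 7]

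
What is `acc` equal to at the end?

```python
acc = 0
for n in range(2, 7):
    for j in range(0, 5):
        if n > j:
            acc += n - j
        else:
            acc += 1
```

n=2,j=0: 2>0, acc = 0+2 = 2
n=2,j=1: 2>1, acc = 2+1 = 3
n=2,j=2: not 2>2, acc = 3+1 = 4
n=2,j=3: not 2>3, acc = 4+1 = 5
n=2,j=4: not 2>4, acc = 5+1 = 6
n=3,j=0: 3>0, acc = 6+3 = 9
n=3,j=1: 3>1, acc = 9+2 = 11
n=3,j=2: 3>2, acc = 11+1 = 12
n=3,j=3: not 3>3, acc = 12+1 = 13
n=3,j=4: not 3>4, acc = 13+1 = 14
n=4,j=0: 4>0, acc = 14+4 = 18
n=4,j=1: 4>1, acc = 18+3 = 21
n=4,j=2: 4>2, acc = 21+2 = 23
n=4,j=3: 4>3, acc = 23+1 = 24
n=4,j=4: not 4>4, acc = 24+1 = 25
n=5,j=0: 5>0, acc = 25+5 = 30
n=5,j=1: 5>1, acc = 30+4 = 34
n=5,j=2: 5>2, acc = 34+3 = 37
n=5,j=3: 5>3, acc = 37+2 = 39
n=5,j=4: 5>4, acc = 39+1 = 40
n=6,j=0: 6>0, acc = 40+6 = 46
n=6,j=1: 6>1, acc = 46+5 = 51
n=6,j=2: 6>2, acc = 51+4 = 55
n=6,j=3: 6>3, acc = 55+3 = 58
n=6,j=4: 6>4, acc = 58+2 = 60

60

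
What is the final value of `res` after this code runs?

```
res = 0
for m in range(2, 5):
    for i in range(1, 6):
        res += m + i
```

90

m=2,i=1: res = 0+3 = 3
m=2,i=2: res = 3+4 = 7
m=2,i=3: res = 7+5 = 12
m=2,i=4: res = 12+6 = 18
m=2,i=5: res = 18+7 = 25
m=3,i=1: res = 25+4 = 29
m=3,i=2: res = 29+5 = 34
m=3,i=3: res = 34+6 = 40
m=3,i=4: res = 40+7 = 47
m=3,i=5: res = 47+8 = 55
m=4,i=1: res = 55+5 = 60
m=4,i=2: res = 60+6 = 66
m=4,i=3: res = 66+7 = 73
m=4,i=4: res = 73+8 = 81
m=4,i=5: res = 81+9 = 90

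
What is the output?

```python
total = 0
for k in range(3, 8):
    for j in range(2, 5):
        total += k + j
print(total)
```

k=3,j=2: total = 0+5 = 5
k=3,j=3: total = 5+6 = 11
k=3,j=4: total = 11+7 = 18
k=4,j=2: total = 18+6 = 24
k=4,j=3: total = 24+7 = 31
k=4,j=4: total = 31+8 = 39
k=5,j=2: total = 39+7 = 46
k=5,j=3: total = 46+8 = 54
k=5,j=4: total = 54+9 = 63
k=6,j=2: total = 63+8 = 71
k=6,j=3: total = 71+9 = 80
k=6,j=4: total = 80+10 = 90
k=7,j=2: total = 90+9 = 99
k=7,j=3: total = 99+10 = 109
k=7,j=4: total = 109+11 = 120

120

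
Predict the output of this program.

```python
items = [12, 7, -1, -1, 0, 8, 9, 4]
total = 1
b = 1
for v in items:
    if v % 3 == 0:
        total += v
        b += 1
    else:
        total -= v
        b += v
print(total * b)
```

v=12: %3==0, total = 1+12 = 13; b=2
v=7: not %3==0, total = 13-7 = 6; b=9
v=-1: not %3==0, total = 6-(-1) = 7; b=8
v=-1: not %3==0, total = 7-(-1) = 8; b=7
v=0: %3==0, total = 8+0 = 8; b=8
v=8: not %3==0, total = 8-8 = 0; b=16
v=9: %3==0, total = 0+9 = 9; b=17
v=4: not %3==0, total = 9-4 = 5; b=21
total*b = 5*21 = 105

105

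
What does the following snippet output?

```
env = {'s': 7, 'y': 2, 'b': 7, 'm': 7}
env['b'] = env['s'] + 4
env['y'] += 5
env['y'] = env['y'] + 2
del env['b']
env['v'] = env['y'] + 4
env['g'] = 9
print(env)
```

env['b'] = env['s']+4 = 11 → {'s': 7, 'y': 2, 'b': 11, 'm': 7}
env['y'] = 2+5 = 7 → {'s': 7, 'y': 7, 'b': 11, 'm': 7}
env['y'] = env['y']+2 = 9 → {'s': 7, 'y': 9, 'b': 11, 'm': 7}
del 'b' → {'s': 7, 'y': 9, 'm': 7}
env['v'] = env['y']+4 = 13 → {'s': 7, 'y': 9, 'm': 7, 'v': 13}
env['g'] = 9 → {'s': 7, 'y': 9, 'm': 7, 'v': 13, 'g': 9}

{'s': 7, 'y': 9, 'm': 7, 'v': 13, 'g': 9}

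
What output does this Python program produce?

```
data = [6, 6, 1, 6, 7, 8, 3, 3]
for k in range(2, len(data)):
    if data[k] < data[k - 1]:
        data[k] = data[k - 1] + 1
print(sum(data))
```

k=2: 1<6, data[2] = 6+1 = 7 → [6, 6, 7, 6, 7, 8, 3, 3]
k=3: 6<7, data[3] = 7+1 = 8 → [6, 6, 7, 8, 7, 8, 3, 3]
k=4: 7<8, data[4] = 8+1 = 9 → [6, 6, 7, 8, 9, 8, 3, 3]
k=5: 8<9, data[5] = 9+1 = 10 → [6, 6, 7, 8, 9, 10, 3, 3]
k=6: 3<10, data[6] = 10+1 = 11 → [6, 6, 7, 8, 9, 10, 11, 3]
k=7: 3<11, data[7] = 11+1 = 12 → [6, 6, 7, 8, 9, 10, 11, 12]
sum = 69

69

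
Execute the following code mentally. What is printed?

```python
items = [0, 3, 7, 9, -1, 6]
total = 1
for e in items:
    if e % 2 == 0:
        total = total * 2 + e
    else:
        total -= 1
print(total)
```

e=0: even, total = 1*2+0 = 2
e=3: not even, total = 2-1 = 1
e=7: not even, total = 1-1 = 0
e=9: not even, total = 0-1 = -1
e=-1: not even, total = (-1)-1 = -2
e=6: even, total = (-2)*2+6 = 2

2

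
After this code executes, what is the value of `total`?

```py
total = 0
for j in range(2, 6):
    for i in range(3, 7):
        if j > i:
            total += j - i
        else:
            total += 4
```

56

j=2,i=3: not 2>3, total = 0+4 = 4
j=2,i=4: not 2>4, total = 4+4 = 8
j=2,i=5: not 2>5, total = 8+4 = 12
j=2,i=6: not 2>6, total = 12+4 = 16
j=3,i=3: not 3>3, total = 16+4 = 20
j=3,i=4: not 3>4, total = 20+4 = 24
j=3,i=5: not 3>5, total = 24+4 = 28
j=3,i=6: not 3>6, total = 28+4 = 32
j=4,i=3: 4>3, total = 32+1 = 33
j=4,i=4: not 4>4, total = 33+4 = 37
j=4,i=5: not 4>5, total = 37+4 = 41
j=4,i=6: not 4>6, total = 41+4 = 45
j=5,i=3: 5>3, total = 45+2 = 47
j=5,i=4: 5>4, total = 47+1 = 48
j=5,i=5: not 5>5, total = 48+4 = 52
j=5,i=6: not 5>6, total = 52+4 = 56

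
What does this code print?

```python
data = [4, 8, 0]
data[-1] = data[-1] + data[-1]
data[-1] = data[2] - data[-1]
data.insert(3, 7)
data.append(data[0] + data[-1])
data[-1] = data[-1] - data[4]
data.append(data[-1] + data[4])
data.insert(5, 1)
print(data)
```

data[-1] = data[-1]+data[-1] = 0+0 = 0 → [4, 8, 0]
data[-1] = data[2]-data[-1] = 0-0 = 0 → [4, 8, 0]
insert 7 at 3 → [4, 8, 0, 7]
append data[0]+data[-1] = 4+7 = 11 → [4, 8, 0, 7, 11]
data[-1] = data[-1]-data[4] = 11-11 = 0 → [4, 8, 0, 7, 0]
append data[-1]+data[4] = 0+0 = 0 → [4, 8, 0, 7, 0, 0]
insert 1 at 5 → [4, 8, 0, 7, 0, 1, 0]

[4, 8, 0, 7, 0, 1, 0]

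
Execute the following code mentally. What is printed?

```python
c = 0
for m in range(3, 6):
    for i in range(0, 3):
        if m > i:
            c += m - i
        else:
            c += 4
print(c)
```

m=3,i=0: 3>0, c = 0+3 = 3
m=3,i=1: 3>1, c = 3+2 = 5
m=3,i=2: 3>2, c = 5+1 = 6
m=4,i=0: 4>0, c = 6+4 = 10
m=4,i=1: 4>1, c = 10+3 = 13
m=4,i=2: 4>2, c = 13+2 = 15
m=5,i=0: 5>0, c = 15+5 = 20
m=5,i=1: 5>1, c = 20+4 = 24
m=5,i=2: 5>2, c = 24+3 = 27

27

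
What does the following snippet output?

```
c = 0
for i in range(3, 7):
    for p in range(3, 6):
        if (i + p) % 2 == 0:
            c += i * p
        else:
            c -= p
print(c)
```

i=3,p=3: even sum, c = 0+9 = 9
i=3,p=4: odd sum, c = 9-4 = 5
i=3,p=5: even sum, c = 5+15 = 20
i=4,p=3: odd sum, c = 20-3 = 17
i=4,p=4: even sum, c = 17+16 = 33
i=4,p=5: odd sum, c = 33-5 = 28
i=5,p=3: even sum, c = 28+15 = 43
i=5,p=4: odd sum, c = 43-4 = 39
i=5,p=5: even sum, c = 39+25 = 64
i=6,p=3: odd sum, c = 64-3 = 61
i=6,p=4: even sum, c = 61+24 = 85
i=6,p=5: odd sum, c = 85-5 = 80

80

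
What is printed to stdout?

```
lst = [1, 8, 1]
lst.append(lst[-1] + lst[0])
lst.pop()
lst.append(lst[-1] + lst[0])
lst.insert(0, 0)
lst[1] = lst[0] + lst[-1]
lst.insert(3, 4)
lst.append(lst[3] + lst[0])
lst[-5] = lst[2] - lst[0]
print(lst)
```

append lst[-1]+lst[0] = 1+1 = 2 → [1, 8, 1, 2]
pop() removes 2 → [1, 8, 1]
append lst[-1]+lst[0] = 1+1 = 2 → [1, 8, 1, 2]
insert 0 at 0 → [0, 1, 8, 1, 2]
lst[1] = lst[0]+lst[-1] = 0+2 = 2 → [0, 2, 8, 1, 2]
insert 4 at 3 → [0, 2, 8, 4, 1, 2]
append lst[3]+lst[0] = 4+0 = 4 → [0, 2, 8, 4, 1, 2, 4]
lst[-5] = lst[2]-lst[0] = 8-0 = 8 → [0, 2, 8, 4, 1, 2, 4]

[0, 2, 8, 4, 1, 2, 4]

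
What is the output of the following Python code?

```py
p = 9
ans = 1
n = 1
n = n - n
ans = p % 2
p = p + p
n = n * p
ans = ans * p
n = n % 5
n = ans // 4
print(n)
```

4

n = 1-1 = 0
ans = 9%2 = 1
p = 9+9 = 18
n = 0*18 = 0
ans = 1*18 = 18
n = 0%5 = 0
n = 18//4 = 4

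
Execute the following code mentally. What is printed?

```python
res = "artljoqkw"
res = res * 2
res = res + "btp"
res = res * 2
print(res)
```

artljoqkwartljoqkwbtpartljoqkwartljoqkwbtp

repeat ×2 → 'artljoqkwartljoqkw'
+ 'btp' → 'artljoqkwartljoqkwbtp'
repeat ×2 → 'artljoqkwartljoqkwbtpartljoqkwartljoqkwbtp'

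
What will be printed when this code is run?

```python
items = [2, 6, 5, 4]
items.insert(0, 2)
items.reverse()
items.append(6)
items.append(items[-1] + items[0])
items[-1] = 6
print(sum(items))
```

insert 2 at 0 → [2, 2, 6, 5, 4]
reverse → [4, 5, 6, 2, 2]
append 6 → [4, 5, 6, 2, 2, 6]
append items[-1]+items[0] = 6+4 = 10 → [4, 5, 6, 2, 2, 6, 10]
items[-1] = 6 → [4, 5, 6, 2, 2, 6, 6]
sum = 31

31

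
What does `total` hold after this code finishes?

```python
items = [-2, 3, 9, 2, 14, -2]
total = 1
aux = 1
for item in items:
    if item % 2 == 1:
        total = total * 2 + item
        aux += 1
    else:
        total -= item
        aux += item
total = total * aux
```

item=-2: not odd, total = 1-(-2) = 3; aux=-1
item=3: odd, total = 3*2+3 = 9; aux=0
item=9: odd, total = 9*2+9 = 27; aux=1
item=2: not odd, total = 27-2 = 25; aux=3
item=14: not odd, total = 25-14 = 11; aux=17
item=-2: not odd, total = 11-(-2) = 13; aux=15
total*aux = 13*15 = 195

195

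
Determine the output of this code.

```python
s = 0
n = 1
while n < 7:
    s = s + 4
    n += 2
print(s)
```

12

n=1: s = 0+4 = 4
n=3: s = 4+4 = 8
n=5: s = 8+4 = 12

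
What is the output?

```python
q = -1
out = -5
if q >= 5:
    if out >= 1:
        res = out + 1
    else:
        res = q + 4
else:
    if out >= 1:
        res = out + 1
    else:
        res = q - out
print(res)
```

q=-1, out=-5
q >= 5 is False; out >= 1 is False
→ res = q - out = 4

4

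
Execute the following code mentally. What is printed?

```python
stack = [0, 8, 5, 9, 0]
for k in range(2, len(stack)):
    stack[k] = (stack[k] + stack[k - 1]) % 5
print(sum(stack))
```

k=2: stack[2] = (5+8)%5 = 3 → [0, 8, 3, 9, 0]
k=3: stack[3] = (9+3)%5 = 2 → [0, 8, 3, 2, 0]
k=4: stack[4] = (0+2)%5 = 2 → [0, 8, 3, 2, 2]
sum = 15

15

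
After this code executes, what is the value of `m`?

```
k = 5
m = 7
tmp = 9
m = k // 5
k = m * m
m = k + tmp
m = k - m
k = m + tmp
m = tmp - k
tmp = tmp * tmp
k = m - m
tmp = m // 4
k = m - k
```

m = 5//5 = 1
k = 1*1 = 1
m = 1+9 = 10
m = 1-10 = -9
k = (-9)+9 = 0
m = 9-0 = 9
tmp = 9*9 = 81
k = 9-9 = 0
tmp = 9//4 = 2
k = 9-0 = 9

9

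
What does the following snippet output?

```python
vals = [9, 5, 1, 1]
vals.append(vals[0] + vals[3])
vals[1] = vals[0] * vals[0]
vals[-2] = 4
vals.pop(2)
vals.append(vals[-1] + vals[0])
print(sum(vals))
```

123

append vals[0]+vals[3] = 9+1 = 10 → [9, 5, 1, 1, 10]
vals[1] = vals[0]*vals[0] = 9*9 = 81 → [9, 81, 1, 1, 10]
vals[-2] = 4 → [9, 81, 1, 4, 10]
pop(2) removes 1 → [9, 81, 4, 10]
append vals[-1]+vals[0] = 10+9 = 19 → [9, 81, 4, 10, 19]
sum = 123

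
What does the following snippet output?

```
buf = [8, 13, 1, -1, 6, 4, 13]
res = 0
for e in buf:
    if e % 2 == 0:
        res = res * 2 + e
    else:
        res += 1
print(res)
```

61

e=8: even, res = 0*2+8 = 8
e=13: not even, res = 8+1 = 9
e=1: not even, res = 9+1 = 10
e=-1: not even, res = 10+1 = 11
e=6: even, res = 11*2+6 = 28
e=4: even, res = 28*2+4 = 60
e=13: not even, res = 60+1 = 61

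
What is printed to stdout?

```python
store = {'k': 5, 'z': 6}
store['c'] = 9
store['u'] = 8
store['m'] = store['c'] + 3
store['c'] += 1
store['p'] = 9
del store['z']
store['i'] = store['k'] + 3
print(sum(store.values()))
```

store['c'] = 9 → {'k': 5, 'z': 6, 'c': 9}
store['u'] = 8 → {'k': 5, 'z': 6, 'c': 9, 'u': 8}
store['m'] = store['c']+3 = 12 → {'k': 5, 'z': 6, 'c': 9, 'u': 8, 'm': 12}
store['c'] = 9+1 = 10 → {'k': 5, 'z': 6, 'c': 10, 'u': 8, 'm': 12}
store['p'] = 9 → {'k': 5, 'z': 6, 'c': 10, 'u': 8, 'm': 12, 'p': 9}
del 'z' → {'k': 5, 'c': 10, 'u': 8, 'm': 12, 'p': 9}
store['i'] = store['k']+3 = 8 → {'k': 5, 'c': 10, 'u': 8, 'm': 12, 'p': 9, 'i': 8}
sum of values = 52

52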